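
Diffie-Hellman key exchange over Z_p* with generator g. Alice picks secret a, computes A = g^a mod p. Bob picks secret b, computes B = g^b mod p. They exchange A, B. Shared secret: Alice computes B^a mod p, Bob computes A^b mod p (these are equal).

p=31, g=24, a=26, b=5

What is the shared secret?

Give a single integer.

A = 24^26 mod 31  (bits of 26 = 11010)
  bit 0 = 1: r = r^2 * 24 mod 31 = 1^2 * 24 = 1*24 = 24
  bit 1 = 1: r = r^2 * 24 mod 31 = 24^2 * 24 = 18*24 = 29
  bit 2 = 0: r = r^2 mod 31 = 29^2 = 4
  bit 3 = 1: r = r^2 * 24 mod 31 = 4^2 * 24 = 16*24 = 12
  bit 4 = 0: r = r^2 mod 31 = 12^2 = 20
  -> A = 20
B = 24^5 mod 31  (bits of 5 = 101)
  bit 0 = 1: r = r^2 * 24 mod 31 = 1^2 * 24 = 1*24 = 24
  bit 1 = 0: r = r^2 mod 31 = 24^2 = 18
  bit 2 = 1: r = r^2 * 24 mod 31 = 18^2 * 24 = 14*24 = 26
  -> B = 26
s = B^a = 26^26 mod 31  (bits of 26 = 11010)
  bit 0 = 1: r = r^2 * 26 mod 31 = 1^2 * 26 = 1*26 = 26
  bit 1 = 1: r = r^2 * 26 mod 31 = 26^2 * 26 = 25*26 = 30
  bit 2 = 0: r = r^2 mod 31 = 30^2 = 1
  bit 3 = 1: r = r^2 * 26 mod 31 = 1^2 * 26 = 1*26 = 26
  bit 4 = 0: r = r^2 mod 31 = 26^2 = 25
  -> s = B^a = 25

Answer: 25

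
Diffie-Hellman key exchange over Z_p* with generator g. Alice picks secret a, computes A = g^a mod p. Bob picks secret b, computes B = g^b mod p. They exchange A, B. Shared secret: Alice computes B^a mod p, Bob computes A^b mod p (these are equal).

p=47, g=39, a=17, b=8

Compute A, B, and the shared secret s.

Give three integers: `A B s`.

A = 39^17 mod 47  (bits of 17 = 10001)
  bit 0 = 1: r = r^2 * 39 mod 47 = 1^2 * 39 = 1*39 = 39
  bit 1 = 0: r = r^2 mod 47 = 39^2 = 17
  bit 2 = 0: r = r^2 mod 47 = 17^2 = 7
  bit 3 = 0: r = r^2 mod 47 = 7^2 = 2
  bit 4 = 1: r = r^2 * 39 mod 47 = 2^2 * 39 = 4*39 = 15
  -> A = 15
B = 39^8 mod 47  (bits of 8 = 1000)
  bit 0 = 1: r = r^2 * 39 mod 47 = 1^2 * 39 = 1*39 = 39
  bit 1 = 0: r = r^2 mod 47 = 39^2 = 17
  bit 2 = 0: r = r^2 mod 47 = 17^2 = 7
  bit 3 = 0: r = r^2 mod 47 = 7^2 = 2
  -> B = 2
s = B^a = 2^17 mod 47  (bits of 17 = 10001)
  bit 0 = 1: r = r^2 * 2 mod 47 = 1^2 * 2 = 1*2 = 2
  bit 1 = 0: r = r^2 mod 47 = 2^2 = 4
  bit 2 = 0: r = r^2 mod 47 = 4^2 = 16
  bit 3 = 0: r = r^2 mod 47 = 16^2 = 21
  bit 4 = 1: r = r^2 * 2 mod 47 = 21^2 * 2 = 18*2 = 36
  -> s = B^a = 36

Answer: 15 2 36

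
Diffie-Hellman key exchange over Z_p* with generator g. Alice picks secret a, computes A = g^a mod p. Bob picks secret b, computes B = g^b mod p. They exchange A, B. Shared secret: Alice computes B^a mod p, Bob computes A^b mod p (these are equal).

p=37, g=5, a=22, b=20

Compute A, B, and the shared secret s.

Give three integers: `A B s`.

A = 5^22 mod 37  (bits of 22 = 10110)
  bit 0 = 1: r = r^2 * 5 mod 37 = 1^2 * 5 = 1*5 = 5
  bit 1 = 0: r = r^2 mod 37 = 5^2 = 25
  bit 2 = 1: r = r^2 * 5 mod 37 = 25^2 * 5 = 33*5 = 17
  bit 3 = 1: r = r^2 * 5 mod 37 = 17^2 * 5 = 30*5 = 2
  bit 4 = 0: r = r^2 mod 37 = 2^2 = 4
  -> A = 4
B = 5^20 mod 37  (bits of 20 = 10100)
  bit 0 = 1: r = r^2 * 5 mod 37 = 1^2 * 5 = 1*5 = 5
  bit 1 = 0: r = r^2 mod 37 = 5^2 = 25
  bit 2 = 1: r = r^2 * 5 mod 37 = 25^2 * 5 = 33*5 = 17
  bit 3 = 0: r = r^2 mod 37 = 17^2 = 30
  bit 4 = 0: r = r^2 mod 37 = 30^2 = 12
  -> B = 12
s = B^a = 12^22 mod 37  (bits of 22 = 10110)
  bit 0 = 1: r = r^2 * 12 mod 37 = 1^2 * 12 = 1*12 = 12
  bit 1 = 0: r = r^2 mod 37 = 12^2 = 33
  bit 2 = 1: r = r^2 * 12 mod 37 = 33^2 * 12 = 16*12 = 7
  bit 3 = 1: r = r^2 * 12 mod 37 = 7^2 * 12 = 12*12 = 33
  bit 4 = 0: r = r^2 mod 37 = 33^2 = 16
  -> s = B^a = 16

Answer: 4 12 16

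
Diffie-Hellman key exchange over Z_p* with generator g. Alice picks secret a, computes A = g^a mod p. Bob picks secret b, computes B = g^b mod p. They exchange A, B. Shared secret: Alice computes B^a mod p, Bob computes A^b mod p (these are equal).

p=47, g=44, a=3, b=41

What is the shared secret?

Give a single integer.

A = 44^3 mod 47  (bits of 3 = 11)
  bit 0 = 1: r = r^2 * 44 mod 47 = 1^2 * 44 = 1*44 = 44
  bit 1 = 1: r = r^2 * 44 mod 47 = 44^2 * 44 = 9*44 = 20
  -> A = 20
B = 44^41 mod 47  (bits of 41 = 101001)
  bit 0 = 1: r = r^2 * 44 mod 47 = 1^2 * 44 = 1*44 = 44
  bit 1 = 0: r = r^2 mod 47 = 44^2 = 9
  bit 2 = 1: r = r^2 * 44 mod 47 = 9^2 * 44 = 34*44 = 39
  bit 3 = 0: r = r^2 mod 47 = 39^2 = 17
  bit 4 = 0: r = r^2 mod 47 = 17^2 = 7
  bit 5 = 1: r = r^2 * 44 mod 47 = 7^2 * 44 = 2*44 = 41
  -> B = 41
s = B^a = 41^3 mod 47  (bits of 3 = 11)
  bit 0 = 1: r = r^2 * 41 mod 47 = 1^2 * 41 = 1*41 = 41
  bit 1 = 1: r = r^2 * 41 mod 47 = 41^2 * 41 = 36*41 = 19
  -> s = B^a = 19

Answer: 19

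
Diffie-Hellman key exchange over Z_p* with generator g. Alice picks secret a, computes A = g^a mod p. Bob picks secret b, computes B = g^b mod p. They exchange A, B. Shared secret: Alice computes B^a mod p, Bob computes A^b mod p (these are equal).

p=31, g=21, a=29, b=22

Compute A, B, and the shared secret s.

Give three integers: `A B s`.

Answer: 3 20 14

Derivation:
A = 21^29 mod 31  (bits of 29 = 11101)
  bit 0 = 1: r = r^2 * 21 mod 31 = 1^2 * 21 = 1*21 = 21
  bit 1 = 1: r = r^2 * 21 mod 31 = 21^2 * 21 = 7*21 = 23
  bit 2 = 1: r = r^2 * 21 mod 31 = 23^2 * 21 = 2*21 = 11
  bit 3 = 0: r = r^2 mod 31 = 11^2 = 28
  bit 4 = 1: r = r^2 * 21 mod 31 = 28^2 * 21 = 9*21 = 3
  -> A = 3
B = 21^22 mod 31  (bits of 22 = 10110)
  bit 0 = 1: r = r^2 * 21 mod 31 = 1^2 * 21 = 1*21 = 21
  bit 1 = 0: r = r^2 mod 31 = 21^2 = 7
  bit 2 = 1: r = r^2 * 21 mod 31 = 7^2 * 21 = 18*21 = 6
  bit 3 = 1: r = r^2 * 21 mod 31 = 6^2 * 21 = 5*21 = 12
  bit 4 = 0: r = r^2 mod 31 = 12^2 = 20
  -> B = 20
s = B^a = 20^29 mod 31  (bits of 29 = 11101)
  bit 0 = 1: r = r^2 * 20 mod 31 = 1^2 * 20 = 1*20 = 20
  bit 1 = 1: r = r^2 * 20 mod 31 = 20^2 * 20 = 28*20 = 2
  bit 2 = 1: r = r^2 * 20 mod 31 = 2^2 * 20 = 4*20 = 18
  bit 3 = 0: r = r^2 mod 31 = 18^2 = 14
  bit 4 = 1: r = r^2 * 20 mod 31 = 14^2 * 20 = 10*20 = 14
  -> s = B^a = 14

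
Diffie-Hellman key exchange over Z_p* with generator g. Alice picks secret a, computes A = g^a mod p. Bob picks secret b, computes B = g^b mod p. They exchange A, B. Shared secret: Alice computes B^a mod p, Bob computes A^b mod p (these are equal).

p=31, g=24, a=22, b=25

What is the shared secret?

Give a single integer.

A = 24^22 mod 31  (bits of 22 = 10110)
  bit 0 = 1: r = r^2 * 24 mod 31 = 1^2 * 24 = 1*24 = 24
  bit 1 = 0: r = r^2 mod 31 = 24^2 = 18
  bit 2 = 1: r = r^2 * 24 mod 31 = 18^2 * 24 = 14*24 = 26
  bit 3 = 1: r = r^2 * 24 mod 31 = 26^2 * 24 = 25*24 = 11
  bit 4 = 0: r = r^2 mod 31 = 11^2 = 28
  -> A = 28
B = 24^25 mod 31  (bits of 25 = 11001)
  bit 0 = 1: r = r^2 * 24 mod 31 = 1^2 * 24 = 1*24 = 24
  bit 1 = 1: r = r^2 * 24 mod 31 = 24^2 * 24 = 18*24 = 29
  bit 2 = 0: r = r^2 mod 31 = 29^2 = 4
  bit 3 = 0: r = r^2 mod 31 = 4^2 = 16
  bit 4 = 1: r = r^2 * 24 mod 31 = 16^2 * 24 = 8*24 = 6
  -> B = 6
s = B^a = 6^22 mod 31  (bits of 22 = 10110)
  bit 0 = 1: r = r^2 * 6 mod 31 = 1^2 * 6 = 1*6 = 6
  bit 1 = 0: r = r^2 mod 31 = 6^2 = 5
  bit 2 = 1: r = r^2 * 6 mod 31 = 5^2 * 6 = 25*6 = 26
  bit 3 = 1: r = r^2 * 6 mod 31 = 26^2 * 6 = 25*6 = 26
  bit 4 = 0: r = r^2 mod 31 = 26^2 = 25
  -> s = B^a = 25

Answer: 25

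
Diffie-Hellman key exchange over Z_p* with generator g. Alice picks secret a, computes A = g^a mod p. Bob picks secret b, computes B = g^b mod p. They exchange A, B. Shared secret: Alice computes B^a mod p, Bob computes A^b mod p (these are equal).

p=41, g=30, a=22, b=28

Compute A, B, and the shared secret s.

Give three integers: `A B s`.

Answer: 2 25 10

Derivation:
A = 30^22 mod 41  (bits of 22 = 10110)
  bit 0 = 1: r = r^2 * 30 mod 41 = 1^2 * 30 = 1*30 = 30
  bit 1 = 0: r = r^2 mod 41 = 30^2 = 39
  bit 2 = 1: r = r^2 * 30 mod 41 = 39^2 * 30 = 4*30 = 38
  bit 3 = 1: r = r^2 * 30 mod 41 = 38^2 * 30 = 9*30 = 24
  bit 4 = 0: r = r^2 mod 41 = 24^2 = 2
  -> A = 2
B = 30^28 mod 41  (bits of 28 = 11100)
  bit 0 = 1: r = r^2 * 30 mod 41 = 1^2 * 30 = 1*30 = 30
  bit 1 = 1: r = r^2 * 30 mod 41 = 30^2 * 30 = 39*30 = 22
  bit 2 = 1: r = r^2 * 30 mod 41 = 22^2 * 30 = 33*30 = 6
  bit 3 = 0: r = r^2 mod 41 = 6^2 = 36
  bit 4 = 0: r = r^2 mod 41 = 36^2 = 25
  -> B = 25
s = B^a = 25^22 mod 41  (bits of 22 = 10110)
  bit 0 = 1: r = r^2 * 25 mod 41 = 1^2 * 25 = 1*25 = 25
  bit 1 = 0: r = r^2 mod 41 = 25^2 = 10
  bit 2 = 1: r = r^2 * 25 mod 41 = 10^2 * 25 = 18*25 = 40
  bit 3 = 1: r = r^2 * 25 mod 41 = 40^2 * 25 = 1*25 = 25
  bit 4 = 0: r = r^2 mod 41 = 25^2 = 10
  -> s = B^a = 10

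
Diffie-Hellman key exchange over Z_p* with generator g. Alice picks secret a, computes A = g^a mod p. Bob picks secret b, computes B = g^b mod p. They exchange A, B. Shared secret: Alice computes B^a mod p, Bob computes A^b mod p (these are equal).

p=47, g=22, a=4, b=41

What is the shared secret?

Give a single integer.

A = 22^4 mod 47  (bits of 4 = 100)
  bit 0 = 1: r = r^2 * 22 mod 47 = 1^2 * 22 = 1*22 = 22
  bit 1 = 0: r = r^2 mod 47 = 22^2 = 14
  bit 2 = 0: r = r^2 mod 47 = 14^2 = 8
  -> A = 8
B = 22^41 mod 47  (bits of 41 = 101001)
  bit 0 = 1: r = r^2 * 22 mod 47 = 1^2 * 22 = 1*22 = 22
  bit 1 = 0: r = r^2 mod 47 = 22^2 = 14
  bit 2 = 1: r = r^2 * 22 mod 47 = 14^2 * 22 = 8*22 = 35
  bit 3 = 0: r = r^2 mod 47 = 35^2 = 3
  bit 4 = 0: r = r^2 mod 47 = 3^2 = 9
  bit 5 = 1: r = r^2 * 22 mod 47 = 9^2 * 22 = 34*22 = 43
  -> B = 43
s = B^a = 43^4 mod 47  (bits of 4 = 100)
  bit 0 = 1: r = r^2 * 43 mod 47 = 1^2 * 43 = 1*43 = 43
  bit 1 = 0: r = r^2 mod 47 = 43^2 = 16
  bit 2 = 0: r = r^2 mod 47 = 16^2 = 21
  -> s = B^a = 21

Answer: 21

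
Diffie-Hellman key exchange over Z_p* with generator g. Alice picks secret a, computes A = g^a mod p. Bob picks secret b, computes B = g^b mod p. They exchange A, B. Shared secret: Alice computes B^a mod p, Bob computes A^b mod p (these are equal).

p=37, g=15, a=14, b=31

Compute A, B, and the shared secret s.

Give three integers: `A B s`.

Answer: 4 17 3

Derivation:
A = 15^14 mod 37  (bits of 14 = 1110)
  bit 0 = 1: r = r^2 * 15 mod 37 = 1^2 * 15 = 1*15 = 15
  bit 1 = 1: r = r^2 * 15 mod 37 = 15^2 * 15 = 3*15 = 8
  bit 2 = 1: r = r^2 * 15 mod 37 = 8^2 * 15 = 27*15 = 35
  bit 3 = 0: r = r^2 mod 37 = 35^2 = 4
  -> A = 4
B = 15^31 mod 37  (bits of 31 = 11111)
  bit 0 = 1: r = r^2 * 15 mod 37 = 1^2 * 15 = 1*15 = 15
  bit 1 = 1: r = r^2 * 15 mod 37 = 15^2 * 15 = 3*15 = 8
  bit 2 = 1: r = r^2 * 15 mod 37 = 8^2 * 15 = 27*15 = 35
  bit 3 = 1: r = r^2 * 15 mod 37 = 35^2 * 15 = 4*15 = 23
  bit 4 = 1: r = r^2 * 15 mod 37 = 23^2 * 15 = 11*15 = 17
  -> B = 17
s = B^a = 17^14 mod 37  (bits of 14 = 1110)
  bit 0 = 1: r = r^2 * 17 mod 37 = 1^2 * 17 = 1*17 = 17
  bit 1 = 1: r = r^2 * 17 mod 37 = 17^2 * 17 = 30*17 = 29
  bit 2 = 1: r = r^2 * 17 mod 37 = 29^2 * 17 = 27*17 = 15
  bit 3 = 0: r = r^2 mod 37 = 15^2 = 3
  -> s = B^a = 3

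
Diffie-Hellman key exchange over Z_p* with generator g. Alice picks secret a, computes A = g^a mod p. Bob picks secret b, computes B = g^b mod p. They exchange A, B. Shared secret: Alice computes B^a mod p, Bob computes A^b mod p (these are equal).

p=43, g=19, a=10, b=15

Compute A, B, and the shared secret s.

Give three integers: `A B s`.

A = 19^10 mod 43  (bits of 10 = 1010)
  bit 0 = 1: r = r^2 * 19 mod 43 = 1^2 * 19 = 1*19 = 19
  bit 1 = 0: r = r^2 mod 43 = 19^2 = 17
  bit 2 = 1: r = r^2 * 19 mod 43 = 17^2 * 19 = 31*19 = 30
  bit 3 = 0: r = r^2 mod 43 = 30^2 = 40
  -> A = 40
B = 19^15 mod 43  (bits of 15 = 1111)
  bit 0 = 1: r = r^2 * 19 mod 43 = 1^2 * 19 = 1*19 = 19
  bit 1 = 1: r = r^2 * 19 mod 43 = 19^2 * 19 = 17*19 = 22
  bit 2 = 1: r = r^2 * 19 mod 43 = 22^2 * 19 = 11*19 = 37
  bit 3 = 1: r = r^2 * 19 mod 43 = 37^2 * 19 = 36*19 = 39
  -> B = 39
s = B^a = 39^10 mod 43  (bits of 10 = 1010)
  bit 0 = 1: r = r^2 * 39 mod 43 = 1^2 * 39 = 1*39 = 39
  bit 1 = 0: r = r^2 mod 43 = 39^2 = 16
  bit 2 = 1: r = r^2 * 39 mod 43 = 16^2 * 39 = 41*39 = 8
  bit 3 = 0: r = r^2 mod 43 = 8^2 = 21
  -> s = B^a = 21

Answer: 40 39 21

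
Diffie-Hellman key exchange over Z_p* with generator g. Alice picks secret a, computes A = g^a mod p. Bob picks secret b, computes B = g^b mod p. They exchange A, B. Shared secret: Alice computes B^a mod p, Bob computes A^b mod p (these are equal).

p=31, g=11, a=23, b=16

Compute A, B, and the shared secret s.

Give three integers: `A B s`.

A = 11^23 mod 31  (bits of 23 = 10111)
  bit 0 = 1: r = r^2 * 11 mod 31 = 1^2 * 11 = 1*11 = 11
  bit 1 = 0: r = r^2 mod 31 = 11^2 = 28
  bit 2 = 1: r = r^2 * 11 mod 31 = 28^2 * 11 = 9*11 = 6
  bit 3 = 1: r = r^2 * 11 mod 31 = 6^2 * 11 = 5*11 = 24
  bit 4 = 1: r = r^2 * 11 mod 31 = 24^2 * 11 = 18*11 = 12
  -> A = 12
B = 11^16 mod 31  (bits of 16 = 10000)
  bit 0 = 1: r = r^2 * 11 mod 31 = 1^2 * 11 = 1*11 = 11
  bit 1 = 0: r = r^2 mod 31 = 11^2 = 28
  bit 2 = 0: r = r^2 mod 31 = 28^2 = 9
  bit 3 = 0: r = r^2 mod 31 = 9^2 = 19
  bit 4 = 0: r = r^2 mod 31 = 19^2 = 20
  -> B = 20
s = B^a = 20^23 mod 31  (bits of 23 = 10111)
  bit 0 = 1: r = r^2 * 20 mod 31 = 1^2 * 20 = 1*20 = 20
  bit 1 = 0: r = r^2 mod 31 = 20^2 = 28
  bit 2 = 1: r = r^2 * 20 mod 31 = 28^2 * 20 = 9*20 = 25
  bit 3 = 1: r = r^2 * 20 mod 31 = 25^2 * 20 = 5*20 = 7
  bit 4 = 1: r = r^2 * 20 mod 31 = 7^2 * 20 = 18*20 = 19
  -> s = B^a = 19

Answer: 12 20 19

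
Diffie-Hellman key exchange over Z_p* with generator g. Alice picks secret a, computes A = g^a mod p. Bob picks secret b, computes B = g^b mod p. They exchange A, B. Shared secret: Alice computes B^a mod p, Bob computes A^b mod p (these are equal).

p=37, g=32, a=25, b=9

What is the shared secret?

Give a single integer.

Answer: 31

Derivation:
A = 32^25 mod 37  (bits of 25 = 11001)
  bit 0 = 1: r = r^2 * 32 mod 37 = 1^2 * 32 = 1*32 = 32
  bit 1 = 1: r = r^2 * 32 mod 37 = 32^2 * 32 = 25*32 = 23
  bit 2 = 0: r = r^2 mod 37 = 23^2 = 11
  bit 3 = 0: r = r^2 mod 37 = 11^2 = 10
  bit 4 = 1: r = r^2 * 32 mod 37 = 10^2 * 32 = 26*32 = 18
  -> A = 18
B = 32^9 mod 37  (bits of 9 = 1001)
  bit 0 = 1: r = r^2 * 32 mod 37 = 1^2 * 32 = 1*32 = 32
  bit 1 = 0: r = r^2 mod 37 = 32^2 = 25
  bit 2 = 0: r = r^2 mod 37 = 25^2 = 33
  bit 3 = 1: r = r^2 * 32 mod 37 = 33^2 * 32 = 16*32 = 31
  -> B = 31
s = B^a = 31^25 mod 37  (bits of 25 = 11001)
  bit 0 = 1: r = r^2 * 31 mod 37 = 1^2 * 31 = 1*31 = 31
  bit 1 = 1: r = r^2 * 31 mod 37 = 31^2 * 31 = 36*31 = 6
  bit 2 = 0: r = r^2 mod 37 = 6^2 = 36
  bit 3 = 0: r = r^2 mod 37 = 36^2 = 1
  bit 4 = 1: r = r^2 * 31 mod 37 = 1^2 * 31 = 1*31 = 31
  -> s = B^a = 31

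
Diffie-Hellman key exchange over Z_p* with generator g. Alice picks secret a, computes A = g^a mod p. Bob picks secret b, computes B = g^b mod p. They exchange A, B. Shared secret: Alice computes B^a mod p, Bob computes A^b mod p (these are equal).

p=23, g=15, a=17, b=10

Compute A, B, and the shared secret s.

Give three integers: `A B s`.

A = 15^17 mod 23  (bits of 17 = 10001)
  bit 0 = 1: r = r^2 * 15 mod 23 = 1^2 * 15 = 1*15 = 15
  bit 1 = 0: r = r^2 mod 23 = 15^2 = 18
  bit 2 = 0: r = r^2 mod 23 = 18^2 = 2
  bit 3 = 0: r = r^2 mod 23 = 2^2 = 4
  bit 4 = 1: r = r^2 * 15 mod 23 = 4^2 * 15 = 16*15 = 10
  -> A = 10
B = 15^10 mod 23  (bits of 10 = 1010)
  bit 0 = 1: r = r^2 * 15 mod 23 = 1^2 * 15 = 1*15 = 15
  bit 1 = 0: r = r^2 mod 23 = 15^2 = 18
  bit 2 = 1: r = r^2 * 15 mod 23 = 18^2 * 15 = 2*15 = 7
  bit 3 = 0: r = r^2 mod 23 = 7^2 = 3
  -> B = 3
s = B^a = 3^17 mod 23  (bits of 17 = 10001)
  bit 0 = 1: r = r^2 * 3 mod 23 = 1^2 * 3 = 1*3 = 3
  bit 1 = 0: r = r^2 mod 23 = 3^2 = 9
  bit 2 = 0: r = r^2 mod 23 = 9^2 = 12
  bit 3 = 0: r = r^2 mod 23 = 12^2 = 6
  bit 4 = 1: r = r^2 * 3 mod 23 = 6^2 * 3 = 13*3 = 16
  -> s = B^a = 16

Answer: 10 3 16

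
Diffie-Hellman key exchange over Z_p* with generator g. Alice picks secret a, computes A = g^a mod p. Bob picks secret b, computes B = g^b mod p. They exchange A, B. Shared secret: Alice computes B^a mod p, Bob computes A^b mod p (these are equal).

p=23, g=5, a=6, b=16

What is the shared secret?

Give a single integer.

Answer: 16

Derivation:
A = 5^6 mod 23  (bits of 6 = 110)
  bit 0 = 1: r = r^2 * 5 mod 23 = 1^2 * 5 = 1*5 = 5
  bit 1 = 1: r = r^2 * 5 mod 23 = 5^2 * 5 = 2*5 = 10
  bit 2 = 0: r = r^2 mod 23 = 10^2 = 8
  -> A = 8
B = 5^16 mod 23  (bits of 16 = 10000)
  bit 0 = 1: r = r^2 * 5 mod 23 = 1^2 * 5 = 1*5 = 5
  bit 1 = 0: r = r^2 mod 23 = 5^2 = 2
  bit 2 = 0: r = r^2 mod 23 = 2^2 = 4
  bit 3 = 0: r = r^2 mod 23 = 4^2 = 16
  bit 4 = 0: r = r^2 mod 23 = 16^2 = 3
  -> B = 3
s = B^a = 3^6 mod 23  (bits of 6 = 110)
  bit 0 = 1: r = r^2 * 3 mod 23 = 1^2 * 3 = 1*3 = 3
  bit 1 = 1: r = r^2 * 3 mod 23 = 3^2 * 3 = 9*3 = 4
  bit 2 = 0: r = r^2 mod 23 = 4^2 = 16
  -> s = B^a = 16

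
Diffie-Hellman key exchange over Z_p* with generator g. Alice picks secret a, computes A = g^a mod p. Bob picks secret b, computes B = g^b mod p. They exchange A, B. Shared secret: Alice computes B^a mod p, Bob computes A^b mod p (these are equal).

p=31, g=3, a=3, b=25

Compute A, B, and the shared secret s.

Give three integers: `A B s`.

Answer: 27 6 30

Derivation:
A = 3^3 mod 31  (bits of 3 = 11)
  bit 0 = 1: r = r^2 * 3 mod 31 = 1^2 * 3 = 1*3 = 3
  bit 1 = 1: r = r^2 * 3 mod 31 = 3^2 * 3 = 9*3 = 27
  -> A = 27
B = 3^25 mod 31  (bits of 25 = 11001)
  bit 0 = 1: r = r^2 * 3 mod 31 = 1^2 * 3 = 1*3 = 3
  bit 1 = 1: r = r^2 * 3 mod 31 = 3^2 * 3 = 9*3 = 27
  bit 2 = 0: r = r^2 mod 31 = 27^2 = 16
  bit 3 = 0: r = r^2 mod 31 = 16^2 = 8
  bit 4 = 1: r = r^2 * 3 mod 31 = 8^2 * 3 = 2*3 = 6
  -> B = 6
s = B^a = 6^3 mod 31  (bits of 3 = 11)
  bit 0 = 1: r = r^2 * 6 mod 31 = 1^2 * 6 = 1*6 = 6
  bit 1 = 1: r = r^2 * 6 mod 31 = 6^2 * 6 = 5*6 = 30
  -> s = B^a = 30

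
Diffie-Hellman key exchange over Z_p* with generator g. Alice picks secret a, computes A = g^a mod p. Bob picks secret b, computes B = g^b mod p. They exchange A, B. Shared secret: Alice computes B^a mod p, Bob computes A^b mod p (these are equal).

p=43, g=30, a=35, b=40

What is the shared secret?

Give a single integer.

A = 30^35 mod 43  (bits of 35 = 100011)
  bit 0 = 1: r = r^2 * 30 mod 43 = 1^2 * 30 = 1*30 = 30
  bit 1 = 0: r = r^2 mod 43 = 30^2 = 40
  bit 2 = 0: r = r^2 mod 43 = 40^2 = 9
  bit 3 = 0: r = r^2 mod 43 = 9^2 = 38
  bit 4 = 1: r = r^2 * 30 mod 43 = 38^2 * 30 = 25*30 = 19
  bit 5 = 1: r = r^2 * 30 mod 43 = 19^2 * 30 = 17*30 = 37
  -> A = 37
B = 30^40 mod 43  (bits of 40 = 101000)
  bit 0 = 1: r = r^2 * 30 mod 43 = 1^2 * 30 = 1*30 = 30
  bit 1 = 0: r = r^2 mod 43 = 30^2 = 40
  bit 2 = 1: r = r^2 * 30 mod 43 = 40^2 * 30 = 9*30 = 12
  bit 3 = 0: r = r^2 mod 43 = 12^2 = 15
  bit 4 = 0: r = r^2 mod 43 = 15^2 = 10
  bit 5 = 0: r = r^2 mod 43 = 10^2 = 14
  -> B = 14
s = B^a = 14^35 mod 43  (bits of 35 = 100011)
  bit 0 = 1: r = r^2 * 14 mod 43 = 1^2 * 14 = 1*14 = 14
  bit 1 = 0: r = r^2 mod 43 = 14^2 = 24
  bit 2 = 0: r = r^2 mod 43 = 24^2 = 17
  bit 3 = 0: r = r^2 mod 43 = 17^2 = 31
  bit 4 = 1: r = r^2 * 14 mod 43 = 31^2 * 14 = 15*14 = 38
  bit 5 = 1: r = r^2 * 14 mod 43 = 38^2 * 14 = 25*14 = 6
  -> s = B^a = 6

Answer: 6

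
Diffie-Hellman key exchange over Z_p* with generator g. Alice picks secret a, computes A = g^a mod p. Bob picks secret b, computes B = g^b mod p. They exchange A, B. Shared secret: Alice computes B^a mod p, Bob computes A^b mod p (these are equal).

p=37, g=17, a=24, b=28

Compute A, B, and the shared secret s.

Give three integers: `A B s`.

A = 17^24 mod 37  (bits of 24 = 11000)
  bit 0 = 1: r = r^2 * 17 mod 37 = 1^2 * 17 = 1*17 = 17
  bit 1 = 1: r = r^2 * 17 mod 37 = 17^2 * 17 = 30*17 = 29
  bit 2 = 0: r = r^2 mod 37 = 29^2 = 27
  bit 3 = 0: r = r^2 mod 37 = 27^2 = 26
  bit 4 = 0: r = r^2 mod 37 = 26^2 = 10
  -> A = 10
B = 17^28 mod 37  (bits of 28 = 11100)
  bit 0 = 1: r = r^2 * 17 mod 37 = 1^2 * 17 = 1*17 = 17
  bit 1 = 1: r = r^2 * 17 mod 37 = 17^2 * 17 = 30*17 = 29
  bit 2 = 1: r = r^2 * 17 mod 37 = 29^2 * 17 = 27*17 = 15
  bit 3 = 0: r = r^2 mod 37 = 15^2 = 3
  bit 4 = 0: r = r^2 mod 37 = 3^2 = 9
  -> B = 9
s = B^a = 9^24 mod 37  (bits of 24 = 11000)
  bit 0 = 1: r = r^2 * 9 mod 37 = 1^2 * 9 = 1*9 = 9
  bit 1 = 1: r = r^2 * 9 mod 37 = 9^2 * 9 = 7*9 = 26
  bit 2 = 0: r = r^2 mod 37 = 26^2 = 10
  bit 3 = 0: r = r^2 mod 37 = 10^2 = 26
  bit 4 = 0: r = r^2 mod 37 = 26^2 = 10
  -> s = B^a = 10

Answer: 10 9 10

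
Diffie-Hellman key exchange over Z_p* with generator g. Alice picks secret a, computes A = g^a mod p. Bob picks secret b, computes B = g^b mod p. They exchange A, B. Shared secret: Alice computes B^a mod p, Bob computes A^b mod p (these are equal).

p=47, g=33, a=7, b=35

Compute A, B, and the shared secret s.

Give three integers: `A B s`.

A = 33^7 mod 47  (bits of 7 = 111)
  bit 0 = 1: r = r^2 * 33 mod 47 = 1^2 * 33 = 1*33 = 33
  bit 1 = 1: r = r^2 * 33 mod 47 = 33^2 * 33 = 8*33 = 29
  bit 2 = 1: r = r^2 * 33 mod 47 = 29^2 * 33 = 42*33 = 23
  -> A = 23
B = 33^35 mod 47  (bits of 35 = 100011)
  bit 0 = 1: r = r^2 * 33 mod 47 = 1^2 * 33 = 1*33 = 33
  bit 1 = 0: r = r^2 mod 47 = 33^2 = 8
  bit 2 = 0: r = r^2 mod 47 = 8^2 = 17
  bit 3 = 0: r = r^2 mod 47 = 17^2 = 7
  bit 4 = 1: r = r^2 * 33 mod 47 = 7^2 * 33 = 2*33 = 19
  bit 5 = 1: r = r^2 * 33 mod 47 = 19^2 * 33 = 32*33 = 22
  -> B = 22
s = B^a = 22^7 mod 47  (bits of 7 = 111)
  bit 0 = 1: r = r^2 * 22 mod 47 = 1^2 * 22 = 1*22 = 22
  bit 1 = 1: r = r^2 * 22 mod 47 = 22^2 * 22 = 14*22 = 26
  bit 2 = 1: r = r^2 * 22 mod 47 = 26^2 * 22 = 18*22 = 20
  -> s = B^a = 20

Answer: 23 22 20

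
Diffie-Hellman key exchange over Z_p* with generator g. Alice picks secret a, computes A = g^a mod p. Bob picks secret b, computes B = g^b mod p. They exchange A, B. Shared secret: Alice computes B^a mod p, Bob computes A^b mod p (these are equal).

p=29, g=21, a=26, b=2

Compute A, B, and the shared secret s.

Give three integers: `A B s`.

Answer: 5 6 25

Derivation:
A = 21^26 mod 29  (bits of 26 = 11010)
  bit 0 = 1: r = r^2 * 21 mod 29 = 1^2 * 21 = 1*21 = 21
  bit 1 = 1: r = r^2 * 21 mod 29 = 21^2 * 21 = 6*21 = 10
  bit 2 = 0: r = r^2 mod 29 = 10^2 = 13
  bit 3 = 1: r = r^2 * 21 mod 29 = 13^2 * 21 = 24*21 = 11
  bit 4 = 0: r = r^2 mod 29 = 11^2 = 5
  -> A = 5
B = 21^2 mod 29  (bits of 2 = 10)
  bit 0 = 1: r = r^2 * 21 mod 29 = 1^2 * 21 = 1*21 = 21
  bit 1 = 0: r = r^2 mod 29 = 21^2 = 6
  -> B = 6
s = B^a = 6^26 mod 29  (bits of 26 = 11010)
  bit 0 = 1: r = r^2 * 6 mod 29 = 1^2 * 6 = 1*6 = 6
  bit 1 = 1: r = r^2 * 6 mod 29 = 6^2 * 6 = 7*6 = 13
  bit 2 = 0: r = r^2 mod 29 = 13^2 = 24
  bit 3 = 1: r = r^2 * 6 mod 29 = 24^2 * 6 = 25*6 = 5
  bit 4 = 0: r = r^2 mod 29 = 5^2 = 25
  -> s = B^a = 25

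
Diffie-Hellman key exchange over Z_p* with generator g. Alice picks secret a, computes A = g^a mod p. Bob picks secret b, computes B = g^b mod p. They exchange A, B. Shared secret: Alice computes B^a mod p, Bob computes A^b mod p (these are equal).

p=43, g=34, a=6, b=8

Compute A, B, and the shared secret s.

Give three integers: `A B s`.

Answer: 4 23 4

Derivation:
A = 34^6 mod 43  (bits of 6 = 110)
  bit 0 = 1: r = r^2 * 34 mod 43 = 1^2 * 34 = 1*34 = 34
  bit 1 = 1: r = r^2 * 34 mod 43 = 34^2 * 34 = 38*34 = 2
  bit 2 = 0: r = r^2 mod 43 = 2^2 = 4
  -> A = 4
B = 34^8 mod 43  (bits of 8 = 1000)
  bit 0 = 1: r = r^2 * 34 mod 43 = 1^2 * 34 = 1*34 = 34
  bit 1 = 0: r = r^2 mod 43 = 34^2 = 38
  bit 2 = 0: r = r^2 mod 43 = 38^2 = 25
  bit 3 = 0: r = r^2 mod 43 = 25^2 = 23
  -> B = 23
s = B^a = 23^6 mod 43  (bits of 6 = 110)
  bit 0 = 1: r = r^2 * 23 mod 43 = 1^2 * 23 = 1*23 = 23
  bit 1 = 1: r = r^2 * 23 mod 43 = 23^2 * 23 = 13*23 = 41
  bit 2 = 0: r = r^2 mod 43 = 41^2 = 4
  -> s = B^a = 4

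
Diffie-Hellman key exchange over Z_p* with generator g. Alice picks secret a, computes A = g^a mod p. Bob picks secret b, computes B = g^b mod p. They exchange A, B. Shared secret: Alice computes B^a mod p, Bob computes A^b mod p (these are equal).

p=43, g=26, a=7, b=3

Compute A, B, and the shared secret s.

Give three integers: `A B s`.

A = 26^7 mod 43  (bits of 7 = 111)
  bit 0 = 1: r = r^2 * 26 mod 43 = 1^2 * 26 = 1*26 = 26
  bit 1 = 1: r = r^2 * 26 mod 43 = 26^2 * 26 = 31*26 = 32
  bit 2 = 1: r = r^2 * 26 mod 43 = 32^2 * 26 = 35*26 = 7
  -> A = 7
B = 26^3 mod 43  (bits of 3 = 11)
  bit 0 = 1: r = r^2 * 26 mod 43 = 1^2 * 26 = 1*26 = 26
  bit 1 = 1: r = r^2 * 26 mod 43 = 26^2 * 26 = 31*26 = 32
  -> B = 32
s = B^a = 32^7 mod 43  (bits of 7 = 111)
  bit 0 = 1: r = r^2 * 32 mod 43 = 1^2 * 32 = 1*32 = 32
  bit 1 = 1: r = r^2 * 32 mod 43 = 32^2 * 32 = 35*32 = 2
  bit 2 = 1: r = r^2 * 32 mod 43 = 2^2 * 32 = 4*32 = 42
  -> s = B^a = 42

Answer: 7 32 42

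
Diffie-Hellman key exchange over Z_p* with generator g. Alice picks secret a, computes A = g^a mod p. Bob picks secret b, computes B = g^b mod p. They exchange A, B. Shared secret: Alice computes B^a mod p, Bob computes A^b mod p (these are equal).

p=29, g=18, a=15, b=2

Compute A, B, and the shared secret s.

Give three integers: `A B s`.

A = 18^15 mod 29  (bits of 15 = 1111)
  bit 0 = 1: r = r^2 * 18 mod 29 = 1^2 * 18 = 1*18 = 18
  bit 1 = 1: r = r^2 * 18 mod 29 = 18^2 * 18 = 5*18 = 3
  bit 2 = 1: r = r^2 * 18 mod 29 = 3^2 * 18 = 9*18 = 17
  bit 3 = 1: r = r^2 * 18 mod 29 = 17^2 * 18 = 28*18 = 11
  -> A = 11
B = 18^2 mod 29  (bits of 2 = 10)
  bit 0 = 1: r = r^2 * 18 mod 29 = 1^2 * 18 = 1*18 = 18
  bit 1 = 0: r = r^2 mod 29 = 18^2 = 5
  -> B = 5
s = B^a = 5^15 mod 29  (bits of 15 = 1111)
  bit 0 = 1: r = r^2 * 5 mod 29 = 1^2 * 5 = 1*5 = 5
  bit 1 = 1: r = r^2 * 5 mod 29 = 5^2 * 5 = 25*5 = 9
  bit 2 = 1: r = r^2 * 5 mod 29 = 9^2 * 5 = 23*5 = 28
  bit 3 = 1: r = r^2 * 5 mod 29 = 28^2 * 5 = 1*5 = 5
  -> s = B^a = 5

Answer: 11 5 5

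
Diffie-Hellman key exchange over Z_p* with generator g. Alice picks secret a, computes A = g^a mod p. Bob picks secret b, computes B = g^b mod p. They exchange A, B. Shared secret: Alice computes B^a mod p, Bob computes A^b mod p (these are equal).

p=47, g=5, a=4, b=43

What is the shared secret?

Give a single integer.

A = 5^4 mod 47  (bits of 4 = 100)
  bit 0 = 1: r = r^2 * 5 mod 47 = 1^2 * 5 = 1*5 = 5
  bit 1 = 0: r = r^2 mod 47 = 5^2 = 25
  bit 2 = 0: r = r^2 mod 47 = 25^2 = 14
  -> A = 14
B = 5^43 mod 47  (bits of 43 = 101011)
  bit 0 = 1: r = r^2 * 5 mod 47 = 1^2 * 5 = 1*5 = 5
  bit 1 = 0: r = r^2 mod 47 = 5^2 = 25
  bit 2 = 1: r = r^2 * 5 mod 47 = 25^2 * 5 = 14*5 = 23
  bit 3 = 0: r = r^2 mod 47 = 23^2 = 12
  bit 4 = 1: r = r^2 * 5 mod 47 = 12^2 * 5 = 3*5 = 15
  bit 5 = 1: r = r^2 * 5 mod 47 = 15^2 * 5 = 37*5 = 44
  -> B = 44
s = B^a = 44^4 mod 47  (bits of 4 = 100)
  bit 0 = 1: r = r^2 * 44 mod 47 = 1^2 * 44 = 1*44 = 44
  bit 1 = 0: r = r^2 mod 47 = 44^2 = 9
  bit 2 = 0: r = r^2 mod 47 = 9^2 = 34
  -> s = B^a = 34

Answer: 34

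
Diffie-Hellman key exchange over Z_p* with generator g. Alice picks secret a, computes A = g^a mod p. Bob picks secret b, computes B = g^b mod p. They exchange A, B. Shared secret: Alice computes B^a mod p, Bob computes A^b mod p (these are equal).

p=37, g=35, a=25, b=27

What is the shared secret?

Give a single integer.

Answer: 31

Derivation:
A = 35^25 mod 37  (bits of 25 = 11001)
  bit 0 = 1: r = r^2 * 35 mod 37 = 1^2 * 35 = 1*35 = 35
  bit 1 = 1: r = r^2 * 35 mod 37 = 35^2 * 35 = 4*35 = 29
  bit 2 = 0: r = r^2 mod 37 = 29^2 = 27
  bit 3 = 0: r = r^2 mod 37 = 27^2 = 26
  bit 4 = 1: r = r^2 * 35 mod 37 = 26^2 * 35 = 10*35 = 17
  -> A = 17
B = 35^27 mod 37  (bits of 27 = 11011)
  bit 0 = 1: r = r^2 * 35 mod 37 = 1^2 * 35 = 1*35 = 35
  bit 1 = 1: r = r^2 * 35 mod 37 = 35^2 * 35 = 4*35 = 29
  bit 2 = 0: r = r^2 mod 37 = 29^2 = 27
  bit 3 = 1: r = r^2 * 35 mod 37 = 27^2 * 35 = 26*35 = 22
  bit 4 = 1: r = r^2 * 35 mod 37 = 22^2 * 35 = 3*35 = 31
  -> B = 31
s = B^a = 31^25 mod 37  (bits of 25 = 11001)
  bit 0 = 1: r = r^2 * 31 mod 37 = 1^2 * 31 = 1*31 = 31
  bit 1 = 1: r = r^2 * 31 mod 37 = 31^2 * 31 = 36*31 = 6
  bit 2 = 0: r = r^2 mod 37 = 6^2 = 36
  bit 3 = 0: r = r^2 mod 37 = 36^2 = 1
  bit 4 = 1: r = r^2 * 31 mod 37 = 1^2 * 31 = 1*31 = 31
  -> s = B^a = 31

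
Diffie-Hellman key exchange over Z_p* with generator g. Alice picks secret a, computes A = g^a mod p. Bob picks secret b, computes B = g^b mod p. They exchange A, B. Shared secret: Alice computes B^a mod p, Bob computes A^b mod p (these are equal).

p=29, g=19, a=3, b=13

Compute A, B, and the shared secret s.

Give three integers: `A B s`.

Answer: 15 3 27

Derivation:
A = 19^3 mod 29  (bits of 3 = 11)
  bit 0 = 1: r = r^2 * 19 mod 29 = 1^2 * 19 = 1*19 = 19
  bit 1 = 1: r = r^2 * 19 mod 29 = 19^2 * 19 = 13*19 = 15
  -> A = 15
B = 19^13 mod 29  (bits of 13 = 1101)
  bit 0 = 1: r = r^2 * 19 mod 29 = 1^2 * 19 = 1*19 = 19
  bit 1 = 1: r = r^2 * 19 mod 29 = 19^2 * 19 = 13*19 = 15
  bit 2 = 0: r = r^2 mod 29 = 15^2 = 22
  bit 3 = 1: r = r^2 * 19 mod 29 = 22^2 * 19 = 20*19 = 3
  -> B = 3
s = B^a = 3^3 mod 29  (bits of 3 = 11)
  bit 0 = 1: r = r^2 * 3 mod 29 = 1^2 * 3 = 1*3 = 3
  bit 1 = 1: r = r^2 * 3 mod 29 = 3^2 * 3 = 9*3 = 27
  -> s = B^a = 27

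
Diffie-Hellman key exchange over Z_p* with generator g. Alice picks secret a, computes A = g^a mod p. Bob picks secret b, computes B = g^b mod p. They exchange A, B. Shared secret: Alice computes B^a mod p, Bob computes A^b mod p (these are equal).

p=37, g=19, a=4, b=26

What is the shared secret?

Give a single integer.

Answer: 16

Derivation:
A = 19^4 mod 37  (bits of 4 = 100)
  bit 0 = 1: r = r^2 * 19 mod 37 = 1^2 * 19 = 1*19 = 19
  bit 1 = 0: r = r^2 mod 37 = 19^2 = 28
  bit 2 = 0: r = r^2 mod 37 = 28^2 = 7
  -> A = 7
B = 19^26 mod 37  (bits of 26 = 11010)
  bit 0 = 1: r = r^2 * 19 mod 37 = 1^2 * 19 = 1*19 = 19
  bit 1 = 1: r = r^2 * 19 mod 37 = 19^2 * 19 = 28*19 = 14
  bit 2 = 0: r = r^2 mod 37 = 14^2 = 11
  bit 3 = 1: r = r^2 * 19 mod 37 = 11^2 * 19 = 10*19 = 5
  bit 4 = 0: r = r^2 mod 37 = 5^2 = 25
  -> B = 25
s = B^a = 25^4 mod 37  (bits of 4 = 100)
  bit 0 = 1: r = r^2 * 25 mod 37 = 1^2 * 25 = 1*25 = 25
  bit 1 = 0: r = r^2 mod 37 = 25^2 = 33
  bit 2 = 0: r = r^2 mod 37 = 33^2 = 16
  -> s = B^a = 16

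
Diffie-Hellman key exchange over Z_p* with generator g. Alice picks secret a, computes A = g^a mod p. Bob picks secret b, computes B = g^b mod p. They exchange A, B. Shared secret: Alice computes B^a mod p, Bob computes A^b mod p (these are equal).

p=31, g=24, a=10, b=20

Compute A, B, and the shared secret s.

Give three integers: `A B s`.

Answer: 25 5 5

Derivation:
A = 24^10 mod 31  (bits of 10 = 1010)
  bit 0 = 1: r = r^2 * 24 mod 31 = 1^2 * 24 = 1*24 = 24
  bit 1 = 0: r = r^2 mod 31 = 24^2 = 18
  bit 2 = 1: r = r^2 * 24 mod 31 = 18^2 * 24 = 14*24 = 26
  bit 3 = 0: r = r^2 mod 31 = 26^2 = 25
  -> A = 25
B = 24^20 mod 31  (bits of 20 = 10100)
  bit 0 = 1: r = r^2 * 24 mod 31 = 1^2 * 24 = 1*24 = 24
  bit 1 = 0: r = r^2 mod 31 = 24^2 = 18
  bit 2 = 1: r = r^2 * 24 mod 31 = 18^2 * 24 = 14*24 = 26
  bit 3 = 0: r = r^2 mod 31 = 26^2 = 25
  bit 4 = 0: r = r^2 mod 31 = 25^2 = 5
  -> B = 5
s = B^a = 5^10 mod 31  (bits of 10 = 1010)
  bit 0 = 1: r = r^2 * 5 mod 31 = 1^2 * 5 = 1*5 = 5
  bit 1 = 0: r = r^2 mod 31 = 5^2 = 25
  bit 2 = 1: r = r^2 * 5 mod 31 = 25^2 * 5 = 5*5 = 25
  bit 3 = 0: r = r^2 mod 31 = 25^2 = 5
  -> s = B^a = 5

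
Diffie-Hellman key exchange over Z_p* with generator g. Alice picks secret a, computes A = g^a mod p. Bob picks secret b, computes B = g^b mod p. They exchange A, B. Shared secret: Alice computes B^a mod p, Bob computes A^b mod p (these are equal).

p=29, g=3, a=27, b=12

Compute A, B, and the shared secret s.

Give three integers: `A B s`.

A = 3^27 mod 29  (bits of 27 = 11011)
  bit 0 = 1: r = r^2 * 3 mod 29 = 1^2 * 3 = 1*3 = 3
  bit 1 = 1: r = r^2 * 3 mod 29 = 3^2 * 3 = 9*3 = 27
  bit 2 = 0: r = r^2 mod 29 = 27^2 = 4
  bit 3 = 1: r = r^2 * 3 mod 29 = 4^2 * 3 = 16*3 = 19
  bit 4 = 1: r = r^2 * 3 mod 29 = 19^2 * 3 = 13*3 = 10
  -> A = 10
B = 3^12 mod 29  (bits of 12 = 1100)
  bit 0 = 1: r = r^2 * 3 mod 29 = 1^2 * 3 = 1*3 = 3
  bit 1 = 1: r = r^2 * 3 mod 29 = 3^2 * 3 = 9*3 = 27
  bit 2 = 0: r = r^2 mod 29 = 27^2 = 4
  bit 3 = 0: r = r^2 mod 29 = 4^2 = 16
  -> B = 16
s = B^a = 16^27 mod 29  (bits of 27 = 11011)
  bit 0 = 1: r = r^2 * 16 mod 29 = 1^2 * 16 = 1*16 = 16
  bit 1 = 1: r = r^2 * 16 mod 29 = 16^2 * 16 = 24*16 = 7
  bit 2 = 0: r = r^2 mod 29 = 7^2 = 20
  bit 3 = 1: r = r^2 * 16 mod 29 = 20^2 * 16 = 23*16 = 20
  bit 4 = 1: r = r^2 * 16 mod 29 = 20^2 * 16 = 23*16 = 20
  -> s = B^a = 20

Answer: 10 16 20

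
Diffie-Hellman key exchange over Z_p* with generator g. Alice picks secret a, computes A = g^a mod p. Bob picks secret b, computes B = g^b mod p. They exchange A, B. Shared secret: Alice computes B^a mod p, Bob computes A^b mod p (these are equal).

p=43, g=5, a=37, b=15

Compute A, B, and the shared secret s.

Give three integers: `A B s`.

Answer: 3 8 22

Derivation:
A = 5^37 mod 43  (bits of 37 = 100101)
  bit 0 = 1: r = r^2 * 5 mod 43 = 1^2 * 5 = 1*5 = 5
  bit 1 = 0: r = r^2 mod 43 = 5^2 = 25
  bit 2 = 0: r = r^2 mod 43 = 25^2 = 23
  bit 3 = 1: r = r^2 * 5 mod 43 = 23^2 * 5 = 13*5 = 22
  bit 4 = 0: r = r^2 mod 43 = 22^2 = 11
  bit 5 = 1: r = r^2 * 5 mod 43 = 11^2 * 5 = 35*5 = 3
  -> A = 3
B = 5^15 mod 43  (bits of 15 = 1111)
  bit 0 = 1: r = r^2 * 5 mod 43 = 1^2 * 5 = 1*5 = 5
  bit 1 = 1: r = r^2 * 5 mod 43 = 5^2 * 5 = 25*5 = 39
  bit 2 = 1: r = r^2 * 5 mod 43 = 39^2 * 5 = 16*5 = 37
  bit 3 = 1: r = r^2 * 5 mod 43 = 37^2 * 5 = 36*5 = 8
  -> B = 8
s = B^a = 8^37 mod 43  (bits of 37 = 100101)
  bit 0 = 1: r = r^2 * 8 mod 43 = 1^2 * 8 = 1*8 = 8
  bit 1 = 0: r = r^2 mod 43 = 8^2 = 21
  bit 2 = 0: r = r^2 mod 43 = 21^2 = 11
  bit 3 = 1: r = r^2 * 8 mod 43 = 11^2 * 8 = 35*8 = 22
  bit 4 = 0: r = r^2 mod 43 = 22^2 = 11
  bit 5 = 1: r = r^2 * 8 mod 43 = 11^2 * 8 = 35*8 = 22
  -> s = B^a = 22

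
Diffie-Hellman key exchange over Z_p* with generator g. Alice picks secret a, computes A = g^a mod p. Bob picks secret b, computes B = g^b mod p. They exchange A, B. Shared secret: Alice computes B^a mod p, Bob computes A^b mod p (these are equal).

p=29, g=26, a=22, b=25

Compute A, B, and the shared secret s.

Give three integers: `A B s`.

A = 26^22 mod 29  (bits of 22 = 10110)
  bit 0 = 1: r = r^2 * 26 mod 29 = 1^2 * 26 = 1*26 = 26
  bit 1 = 0: r = r^2 mod 29 = 26^2 = 9
  bit 2 = 1: r = r^2 * 26 mod 29 = 9^2 * 26 = 23*26 = 18
  bit 3 = 1: r = r^2 * 26 mod 29 = 18^2 * 26 = 5*26 = 14
  bit 4 = 0: r = r^2 mod 29 = 14^2 = 22
  -> A = 22
B = 26^25 mod 29  (bits of 25 = 11001)
  bit 0 = 1: r = r^2 * 26 mod 29 = 1^2 * 26 = 1*26 = 26
  bit 1 = 1: r = r^2 * 26 mod 29 = 26^2 * 26 = 9*26 = 2
  bit 2 = 0: r = r^2 mod 29 = 2^2 = 4
  bit 3 = 0: r = r^2 mod 29 = 4^2 = 16
  bit 4 = 1: r = r^2 * 26 mod 29 = 16^2 * 26 = 24*26 = 15
  -> B = 15
s = B^a = 15^22 mod 29  (bits of 22 = 10110)
  bit 0 = 1: r = r^2 * 15 mod 29 = 1^2 * 15 = 1*15 = 15
  bit 1 = 0: r = r^2 mod 29 = 15^2 = 22
  bit 2 = 1: r = r^2 * 15 mod 29 = 22^2 * 15 = 20*15 = 10
  bit 3 = 1: r = r^2 * 15 mod 29 = 10^2 * 15 = 13*15 = 21
  bit 4 = 0: r = r^2 mod 29 = 21^2 = 6
  -> s = B^a = 6

Answer: 22 15 6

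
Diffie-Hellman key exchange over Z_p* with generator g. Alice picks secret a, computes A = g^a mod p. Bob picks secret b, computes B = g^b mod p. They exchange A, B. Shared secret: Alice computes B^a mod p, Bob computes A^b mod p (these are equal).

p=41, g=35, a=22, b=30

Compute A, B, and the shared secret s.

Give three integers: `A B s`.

Answer: 5 9 40

Derivation:
A = 35^22 mod 41  (bits of 22 = 10110)
  bit 0 = 1: r = r^2 * 35 mod 41 = 1^2 * 35 = 1*35 = 35
  bit 1 = 0: r = r^2 mod 41 = 35^2 = 36
  bit 2 = 1: r = r^2 * 35 mod 41 = 36^2 * 35 = 25*35 = 14
  bit 3 = 1: r = r^2 * 35 mod 41 = 14^2 * 35 = 32*35 = 13
  bit 4 = 0: r = r^2 mod 41 = 13^2 = 5
  -> A = 5
B = 35^30 mod 41  (bits of 30 = 11110)
  bit 0 = 1: r = r^2 * 35 mod 41 = 1^2 * 35 = 1*35 = 35
  bit 1 = 1: r = r^2 * 35 mod 41 = 35^2 * 35 = 36*35 = 30
  bit 2 = 1: r = r^2 * 35 mod 41 = 30^2 * 35 = 39*35 = 12
  bit 3 = 1: r = r^2 * 35 mod 41 = 12^2 * 35 = 21*35 = 38
  bit 4 = 0: r = r^2 mod 41 = 38^2 = 9
  -> B = 9
s = B^a = 9^22 mod 41  (bits of 22 = 10110)
  bit 0 = 1: r = r^2 * 9 mod 41 = 1^2 * 9 = 1*9 = 9
  bit 1 = 0: r = r^2 mod 41 = 9^2 = 40
  bit 2 = 1: r = r^2 * 9 mod 41 = 40^2 * 9 = 1*9 = 9
  bit 3 = 1: r = r^2 * 9 mod 41 = 9^2 * 9 = 40*9 = 32
  bit 4 = 0: r = r^2 mod 41 = 32^2 = 40
  -> s = B^a = 40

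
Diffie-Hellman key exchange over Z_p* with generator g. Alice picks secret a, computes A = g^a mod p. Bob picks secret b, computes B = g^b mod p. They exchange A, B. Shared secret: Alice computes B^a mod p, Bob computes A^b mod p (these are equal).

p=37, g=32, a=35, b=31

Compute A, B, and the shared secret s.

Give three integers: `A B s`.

A = 32^35 mod 37  (bits of 35 = 100011)
  bit 0 = 1: r = r^2 * 32 mod 37 = 1^2 * 32 = 1*32 = 32
  bit 1 = 0: r = r^2 mod 37 = 32^2 = 25
  bit 2 = 0: r = r^2 mod 37 = 25^2 = 33
  bit 3 = 0: r = r^2 mod 37 = 33^2 = 16
  bit 4 = 1: r = r^2 * 32 mod 37 = 16^2 * 32 = 34*32 = 15
  bit 5 = 1: r = r^2 * 32 mod 37 = 15^2 * 32 = 3*32 = 22
  -> A = 22
B = 32^31 mod 37  (bits of 31 = 11111)
  bit 0 = 1: r = r^2 * 32 mod 37 = 1^2 * 32 = 1*32 = 32
  bit 1 = 1: r = r^2 * 32 mod 37 = 32^2 * 32 = 25*32 = 23
  bit 2 = 1: r = r^2 * 32 mod 37 = 23^2 * 32 = 11*32 = 19
  bit 3 = 1: r = r^2 * 32 mod 37 = 19^2 * 32 = 28*32 = 8
  bit 4 = 1: r = r^2 * 32 mod 37 = 8^2 * 32 = 27*32 = 13
  -> B = 13
s = B^a = 13^35 mod 37  (bits of 35 = 100011)
  bit 0 = 1: r = r^2 * 13 mod 37 = 1^2 * 13 = 1*13 = 13
  bit 1 = 0: r = r^2 mod 37 = 13^2 = 21
  bit 2 = 0: r = r^2 mod 37 = 21^2 = 34
  bit 3 = 0: r = r^2 mod 37 = 34^2 = 9
  bit 4 = 1: r = r^2 * 13 mod 37 = 9^2 * 13 = 7*13 = 17
  bit 5 = 1: r = r^2 * 13 mod 37 = 17^2 * 13 = 30*13 = 20
  -> s = B^a = 20

Answer: 22 13 20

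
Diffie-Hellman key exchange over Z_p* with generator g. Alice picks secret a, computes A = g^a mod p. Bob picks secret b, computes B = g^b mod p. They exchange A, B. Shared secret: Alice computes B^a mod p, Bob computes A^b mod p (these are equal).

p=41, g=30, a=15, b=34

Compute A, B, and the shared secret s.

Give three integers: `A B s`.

Answer: 14 5 32

Derivation:
A = 30^15 mod 41  (bits of 15 = 1111)
  bit 0 = 1: r = r^2 * 30 mod 41 = 1^2 * 30 = 1*30 = 30
  bit 1 = 1: r = r^2 * 30 mod 41 = 30^2 * 30 = 39*30 = 22
  bit 2 = 1: r = r^2 * 30 mod 41 = 22^2 * 30 = 33*30 = 6
  bit 3 = 1: r = r^2 * 30 mod 41 = 6^2 * 30 = 36*30 = 14
  -> A = 14
B = 30^34 mod 41  (bits of 34 = 100010)
  bit 0 = 1: r = r^2 * 30 mod 41 = 1^2 * 30 = 1*30 = 30
  bit 1 = 0: r = r^2 mod 41 = 30^2 = 39
  bit 2 = 0: r = r^2 mod 41 = 39^2 = 4
  bit 3 = 0: r = r^2 mod 41 = 4^2 = 16
  bit 4 = 1: r = r^2 * 30 mod 41 = 16^2 * 30 = 10*30 = 13
  bit 5 = 0: r = r^2 mod 41 = 13^2 = 5
  -> B = 5
s = B^a = 5^15 mod 41  (bits of 15 = 1111)
  bit 0 = 1: r = r^2 * 5 mod 41 = 1^2 * 5 = 1*5 = 5
  bit 1 = 1: r = r^2 * 5 mod 41 = 5^2 * 5 = 25*5 = 2
  bit 2 = 1: r = r^2 * 5 mod 41 = 2^2 * 5 = 4*5 = 20
  bit 3 = 1: r = r^2 * 5 mod 41 = 20^2 * 5 = 31*5 = 32
  -> s = B^a = 32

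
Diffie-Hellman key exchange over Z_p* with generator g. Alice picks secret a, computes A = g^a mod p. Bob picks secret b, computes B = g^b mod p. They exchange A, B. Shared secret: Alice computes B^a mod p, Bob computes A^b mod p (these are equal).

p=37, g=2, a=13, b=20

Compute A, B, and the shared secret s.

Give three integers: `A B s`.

A = 2^13 mod 37  (bits of 13 = 1101)
  bit 0 = 1: r = r^2 * 2 mod 37 = 1^2 * 2 = 1*2 = 2
  bit 1 = 1: r = r^2 * 2 mod 37 = 2^2 * 2 = 4*2 = 8
  bit 2 = 0: r = r^2 mod 37 = 8^2 = 27
  bit 3 = 1: r = r^2 * 2 mod 37 = 27^2 * 2 = 26*2 = 15
  -> A = 15
B = 2^20 mod 37  (bits of 20 = 10100)
  bit 0 = 1: r = r^2 * 2 mod 37 = 1^2 * 2 = 1*2 = 2
  bit 1 = 0: r = r^2 mod 37 = 2^2 = 4
  bit 2 = 1: r = r^2 * 2 mod 37 = 4^2 * 2 = 16*2 = 32
  bit 3 = 0: r = r^2 mod 37 = 32^2 = 25
  bit 4 = 0: r = r^2 mod 37 = 25^2 = 33
  -> B = 33
s = B^a = 33^13 mod 37  (bits of 13 = 1101)
  bit 0 = 1: r = r^2 * 33 mod 37 = 1^2 * 33 = 1*33 = 33
  bit 1 = 1: r = r^2 * 33 mod 37 = 33^2 * 33 = 16*33 = 10
  bit 2 = 0: r = r^2 mod 37 = 10^2 = 26
  bit 3 = 1: r = r^2 * 33 mod 37 = 26^2 * 33 = 10*33 = 34
  -> s = B^a = 34

Answer: 15 33 34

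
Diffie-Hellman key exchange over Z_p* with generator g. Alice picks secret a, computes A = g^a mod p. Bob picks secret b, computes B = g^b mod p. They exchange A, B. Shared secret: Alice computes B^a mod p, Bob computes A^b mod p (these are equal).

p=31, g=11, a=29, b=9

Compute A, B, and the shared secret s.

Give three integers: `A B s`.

Answer: 17 23 27

Derivation:
A = 11^29 mod 31  (bits of 29 = 11101)
  bit 0 = 1: r = r^2 * 11 mod 31 = 1^2 * 11 = 1*11 = 11
  bit 1 = 1: r = r^2 * 11 mod 31 = 11^2 * 11 = 28*11 = 29
  bit 2 = 1: r = r^2 * 11 mod 31 = 29^2 * 11 = 4*11 = 13
  bit 3 = 0: r = r^2 mod 31 = 13^2 = 14
  bit 4 = 1: r = r^2 * 11 mod 31 = 14^2 * 11 = 10*11 = 17
  -> A = 17
B = 11^9 mod 31  (bits of 9 = 1001)
  bit 0 = 1: r = r^2 * 11 mod 31 = 1^2 * 11 = 1*11 = 11
  bit 1 = 0: r = r^2 mod 31 = 11^2 = 28
  bit 2 = 0: r = r^2 mod 31 = 28^2 = 9
  bit 3 = 1: r = r^2 * 11 mod 31 = 9^2 * 11 = 19*11 = 23
  -> B = 23
s = B^a = 23^29 mod 31  (bits of 29 = 11101)
  bit 0 = 1: r = r^2 * 23 mod 31 = 1^2 * 23 = 1*23 = 23
  bit 1 = 1: r = r^2 * 23 mod 31 = 23^2 * 23 = 2*23 = 15
  bit 2 = 1: r = r^2 * 23 mod 31 = 15^2 * 23 = 8*23 = 29
  bit 3 = 0: r = r^2 mod 31 = 29^2 = 4
  bit 4 = 1: r = r^2 * 23 mod 31 = 4^2 * 23 = 16*23 = 27
  -> s = B^a = 27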